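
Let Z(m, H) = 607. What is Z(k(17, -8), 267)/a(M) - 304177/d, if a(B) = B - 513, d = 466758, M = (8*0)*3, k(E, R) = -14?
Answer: -48818323/26605206 ≈ -1.8349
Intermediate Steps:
M = 0 (M = 0*3 = 0)
a(B) = -513 + B
Z(k(17, -8), 267)/a(M) - 304177/d = 607/(-513 + 0) - 304177/466758 = 607/(-513) - 304177*1/466758 = 607*(-1/513) - 304177/466758 = -607/513 - 304177/466758 = -48818323/26605206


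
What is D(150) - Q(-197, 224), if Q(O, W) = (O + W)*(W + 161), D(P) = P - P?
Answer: -10395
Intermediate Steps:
D(P) = 0
Q(O, W) = (161 + W)*(O + W) (Q(O, W) = (O + W)*(161 + W) = (161 + W)*(O + W))
D(150) - Q(-197, 224) = 0 - (224² + 161*(-197) + 161*224 - 197*224) = 0 - (50176 - 31717 + 36064 - 44128) = 0 - 1*10395 = 0 - 10395 = -10395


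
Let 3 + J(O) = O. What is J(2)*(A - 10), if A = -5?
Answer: 15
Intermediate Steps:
J(O) = -3 + O
J(2)*(A - 10) = (-3 + 2)*(-5 - 10) = -1*(-15) = 15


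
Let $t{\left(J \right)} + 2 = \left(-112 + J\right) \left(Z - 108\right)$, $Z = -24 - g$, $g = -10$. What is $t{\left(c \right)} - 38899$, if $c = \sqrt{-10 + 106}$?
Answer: $-25237 - 488 \sqrt{6} \approx -26432.0$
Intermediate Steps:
$c = 4 \sqrt{6}$ ($c = \sqrt{96} = 4 \sqrt{6} \approx 9.798$)
$Z = -14$ ($Z = -24 - -10 = -24 + 10 = -14$)
$t{\left(J \right)} = 13662 - 122 J$ ($t{\left(J \right)} = -2 + \left(-112 + J\right) \left(-14 - 108\right) = -2 + \left(-112 + J\right) \left(-122\right) = -2 - \left(-13664 + 122 J\right) = 13662 - 122 J$)
$t{\left(c \right)} - 38899 = \left(13662 - 122 \cdot 4 \sqrt{6}\right) - 38899 = \left(13662 - 488 \sqrt{6}\right) - 38899 = -25237 - 488 \sqrt{6}$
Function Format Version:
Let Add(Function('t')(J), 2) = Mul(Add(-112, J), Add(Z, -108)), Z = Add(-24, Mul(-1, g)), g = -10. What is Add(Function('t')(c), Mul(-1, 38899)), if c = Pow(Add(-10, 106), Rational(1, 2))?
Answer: Add(-25237, Mul(-488, Pow(6, Rational(1, 2)))) ≈ -26432.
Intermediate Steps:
c = Mul(4, Pow(6, Rational(1, 2))) (c = Pow(96, Rational(1, 2)) = Mul(4, Pow(6, Rational(1, 2))) ≈ 9.7980)
Z = -14 (Z = Add(-24, Mul(-1, -10)) = Add(-24, 10) = -14)
Function('t')(J) = Add(13662, Mul(-122, J)) (Function('t')(J) = Add(-2, Mul(Add(-112, J), Add(-14, -108))) = Add(-2, Mul(Add(-112, J), -122)) = Add(-2, Add(13664, Mul(-122, J))) = Add(13662, Mul(-122, J)))
Add(Function('t')(c), Mul(-1, 38899)) = Add(Add(13662, Mul(-122, Mul(4, Pow(6, Rational(1, 2))))), Mul(-1, 38899)) = Add(Add(13662, Mul(-488, Pow(6, Rational(1, 2)))), -38899) = Add(-25237, Mul(-488, Pow(6, Rational(1, 2))))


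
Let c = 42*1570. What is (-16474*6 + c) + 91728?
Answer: 58824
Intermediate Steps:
c = 65940
(-16474*6 + c) + 91728 = (-16474*6 + 65940) + 91728 = (-98844 + 65940) + 91728 = -32904 + 91728 = 58824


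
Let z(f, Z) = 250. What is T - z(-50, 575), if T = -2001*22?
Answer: -44272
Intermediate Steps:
T = -44022
T - z(-50, 575) = -44022 - 1*250 = -44022 - 250 = -44272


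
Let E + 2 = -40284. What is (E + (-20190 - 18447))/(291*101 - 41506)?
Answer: 78923/12115 ≈ 6.5145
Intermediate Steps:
E = -40286 (E = -2 - 40284 = -40286)
(E + (-20190 - 18447))/(291*101 - 41506) = (-40286 + (-20190 - 18447))/(291*101 - 41506) = (-40286 - 38637)/(29391 - 41506) = -78923/(-12115) = -78923*(-1/12115) = 78923/12115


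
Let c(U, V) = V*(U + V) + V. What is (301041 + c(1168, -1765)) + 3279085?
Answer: 4632066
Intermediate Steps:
c(U, V) = V + V*(U + V)
(301041 + c(1168, -1765)) + 3279085 = (301041 - 1765*(1 + 1168 - 1765)) + 3279085 = (301041 - 1765*(-596)) + 3279085 = (301041 + 1051940) + 3279085 = 1352981 + 3279085 = 4632066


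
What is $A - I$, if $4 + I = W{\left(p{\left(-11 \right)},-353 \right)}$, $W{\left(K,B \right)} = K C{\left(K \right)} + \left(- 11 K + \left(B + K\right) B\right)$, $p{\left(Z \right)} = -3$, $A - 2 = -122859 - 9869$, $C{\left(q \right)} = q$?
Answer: $-258432$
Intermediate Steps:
$A = -132726$ ($A = 2 - 132728 = -132726$)
$W{\left(K,B \right)} = K^{2} - 11 K + B \left(B + K\right)$ ($W{\left(K,B \right)} = K K + \left(- 11 K + \left(B + K\right) B\right) = K^{2} + \left(- 11 K + B \left(B + K\right)\right) = K^{2} - 11 K + B \left(B + K\right)$)
$I = 125706$ ($I = -4 + \left(\left(-353\right)^{2} + \left(-3\right)^{2} - -33 - -1059\right) = -4 + \left(124609 + 9 + 33 + 1059\right) = -4 + 125710 = 125706$)
$A - I = -132726 - 125706 = -258432$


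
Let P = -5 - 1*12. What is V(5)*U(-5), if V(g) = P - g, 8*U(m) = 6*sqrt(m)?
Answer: -33*I*sqrt(5)/2 ≈ -36.895*I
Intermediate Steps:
P = -17 (P = -5 - 12 = -17)
U(m) = 3*sqrt(m)/4 (U(m) = (6*sqrt(m))/8 = 3*sqrt(m)/4)
V(g) = -17 - g
V(5)*U(-5) = (-17 - 1*5)*(3*sqrt(-5)/4) = (-17 - 5)*(3*(I*sqrt(5))/4) = -33*I*sqrt(5)/2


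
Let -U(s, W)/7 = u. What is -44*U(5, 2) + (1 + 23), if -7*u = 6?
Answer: -240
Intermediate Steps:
u = -6/7 (u = -⅐*6 = -6/7 ≈ -0.85714)
U(s, W) = 6 (U(s, W) = -7*(-6/7) = 6)
-44*U(5, 2) + (1 + 23) = -44*6 + (1 + 23) = -264 + 24 = -240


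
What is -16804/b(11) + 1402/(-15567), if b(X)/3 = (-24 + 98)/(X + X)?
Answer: -959207390/575979 ≈ -1665.4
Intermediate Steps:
b(X) = 111/X (b(X) = 3*((-24 + 98)/(X + X)) = 3*(74/((2*X))) = 3*(74*(1/(2*X))) = 3*(37/X) = 111/X)
-16804/b(11) + 1402/(-15567) = -16804/(111/11) + 1402/(-15567) = -16804/(111*(1/11)) + 1402*(-1/15567) = -16804/111/11 - 1402/15567 = -16804*11/111 - 1402/15567 = -184844/111 - 1402/15567 = -959207390/575979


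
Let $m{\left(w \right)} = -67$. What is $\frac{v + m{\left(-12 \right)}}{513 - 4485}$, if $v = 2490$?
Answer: $- \frac{2423}{3972} \approx -0.61002$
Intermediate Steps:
$\frac{v + m{\left(-12 \right)}}{513 - 4485} = \frac{2490 - 67}{513 - 4485} = \frac{2423}{-3972} = 2423 \left(- \frac{1}{3972}\right) = - \frac{2423}{3972}$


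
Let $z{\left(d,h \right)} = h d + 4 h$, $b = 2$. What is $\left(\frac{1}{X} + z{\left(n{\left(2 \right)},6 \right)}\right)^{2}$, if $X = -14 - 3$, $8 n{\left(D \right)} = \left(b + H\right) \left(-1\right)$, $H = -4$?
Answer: $\frac{748225}{1156} \approx 647.25$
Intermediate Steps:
$n{\left(D \right)} = \frac{1}{4}$ ($n{\left(D \right)} = \frac{\left(2 - 4\right) \left(-1\right)}{8} = \frac{\left(-2\right) \left(-1\right)}{8} = \frac{1}{8} \cdot 2 = \frac{1}{4}$)
$z{\left(d,h \right)} = 4 h + d h$ ($z{\left(d,h \right)} = d h + 4 h = 4 h + d h$)
$X = -17$
$\left(\frac{1}{X} + z{\left(n{\left(2 \right)},6 \right)}\right)^{2} = \left(\frac{1}{-17} + 6 \left(4 + \frac{1}{4}\right)\right)^{2} = \left(- \frac{1}{17} + 6 \cdot \frac{17}{4}\right)^{2} = \left(- \frac{1}{17} + \frac{51}{2}\right)^{2} = \left(\frac{865}{34}\right)^{2} = \frac{748225}{1156}$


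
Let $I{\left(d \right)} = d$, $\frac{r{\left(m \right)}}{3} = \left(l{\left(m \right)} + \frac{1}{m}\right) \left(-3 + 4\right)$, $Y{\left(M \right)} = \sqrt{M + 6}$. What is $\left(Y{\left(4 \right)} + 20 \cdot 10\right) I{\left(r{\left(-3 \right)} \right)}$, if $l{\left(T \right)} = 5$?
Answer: $2800 + 14 \sqrt{10} \approx 2844.3$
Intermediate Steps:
$Y{\left(M \right)} = \sqrt{6 + M}$
$r{\left(m \right)} = 15 + \frac{3}{m}$ ($r{\left(m \right)} = 3 \left(5 + \frac{1}{m}\right) \left(-3 + 4\right) = 3 \left(5 + \frac{1}{m}\right) 1 = 3 \left(5 + \frac{1}{m}\right) = 15 + \frac{3}{m}$)
$\left(Y{\left(4 \right)} + 20 \cdot 10\right) I{\left(r{\left(-3 \right)} \right)} = \left(\sqrt{6 + 4} + 20 \cdot 10\right) \left(15 + \frac{3}{-3}\right) = \left(\sqrt{10} + 200\right) \left(15 + 3 \left(- \frac{1}{3}\right)\right) = \left(200 + \sqrt{10}\right) \left(15 - 1\right) = \left(200 + \sqrt{10}\right) 14 = 2800 + 14 \sqrt{10}$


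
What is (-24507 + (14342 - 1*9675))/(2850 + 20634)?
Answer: -4960/5871 ≈ -0.84483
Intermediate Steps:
(-24507 + (14342 - 1*9675))/(2850 + 20634) = (-24507 + (14342 - 9675))/23484 = (-24507 + 4667)*(1/23484) = -19840*1/23484 = -4960/5871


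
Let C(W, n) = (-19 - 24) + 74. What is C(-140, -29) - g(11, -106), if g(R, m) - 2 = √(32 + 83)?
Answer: 29 - √115 ≈ 18.276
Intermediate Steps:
C(W, n) = 31 (C(W, n) = -43 + 74 = 31)
g(R, m) = 2 + √115 (g(R, m) = 2 + √(32 + 83) = 2 + √115)
C(-140, -29) - g(11, -106) = 31 - (2 + √115) = 31 + (-2 - √115) = 29 - √115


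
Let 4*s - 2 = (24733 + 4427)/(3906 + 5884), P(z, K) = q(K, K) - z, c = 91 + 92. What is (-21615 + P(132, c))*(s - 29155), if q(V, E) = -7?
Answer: 620892367481/979 ≈ 6.3421e+8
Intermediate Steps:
c = 183
P(z, K) = -7 - z
s = 2437/1958 (s = 1/2 + ((24733 + 4427)/(3906 + 5884))/4 = 1/2 + (29160/9790)/4 = 1/2 + (29160*(1/9790))/4 = 1/2 + (1/4)*(2916/979) = 1/2 + 729/979 = 2437/1958 ≈ 1.2446)
(-21615 + P(132, c))*(s - 29155) = (-21615 + (-7 - 1*132))*(2437/1958 - 29155) = (-21615 + (-7 - 132))*(-57083053/1958) = (-21615 - 139)*(-57083053/1958) = -21754*(-57083053/1958) = 620892367481/979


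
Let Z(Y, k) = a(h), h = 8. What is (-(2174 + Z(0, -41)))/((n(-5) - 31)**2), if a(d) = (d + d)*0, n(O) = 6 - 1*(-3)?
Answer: -1087/242 ≈ -4.4917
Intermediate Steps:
n(O) = 9 (n(O) = 6 + 3 = 9)
a(d) = 0 (a(d) = (2*d)*0 = 0)
Z(Y, k) = 0
(-(2174 + Z(0, -41)))/((n(-5) - 31)**2) = (-(2174 + 0))/((9 - 31)**2) = (-1*2174)/((-22)**2) = -2174/484 = -2174*1/484 = -1087/242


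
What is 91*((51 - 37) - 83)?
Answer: -6279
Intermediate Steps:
91*((51 - 37) - 83) = 91*(14 - 83) = 91*(-69) = -6279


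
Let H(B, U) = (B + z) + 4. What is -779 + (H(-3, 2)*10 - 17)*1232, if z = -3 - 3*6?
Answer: -268123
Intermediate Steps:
z = -21 (z = -3 - 18 = -21)
H(B, U) = -17 + B (H(B, U) = (B - 21) + 4 = (-21 + B) + 4 = -17 + B)
-779 + (H(-3, 2)*10 - 17)*1232 = -779 + ((-17 - 3)*10 - 17)*1232 = -779 + (-20*10 - 17)*1232 = -779 + (-200 - 17)*1232 = -779 - 217*1232 = -779 - 267344 = -268123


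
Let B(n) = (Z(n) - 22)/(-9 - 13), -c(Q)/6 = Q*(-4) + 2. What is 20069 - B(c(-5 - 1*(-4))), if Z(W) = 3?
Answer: 441499/22 ≈ 20068.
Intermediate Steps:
c(Q) = -12 + 24*Q (c(Q) = -6*(Q*(-4) + 2) = -6*(-4*Q + 2) = -6*(2 - 4*Q) = -12 + 24*Q)
B(n) = 19/22 (B(n) = (3 - 22)/(-9 - 13) = -19/(-22) = -19*(-1/22) = 19/22)
20069 - B(c(-5 - 1*(-4))) = 20069 - 1*19/22 = 20069 - 19/22 = 441499/22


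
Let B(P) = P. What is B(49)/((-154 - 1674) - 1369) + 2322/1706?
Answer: 3669920/2727041 ≈ 1.3458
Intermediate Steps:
B(49)/((-154 - 1674) - 1369) + 2322/1706 = 49/((-154 - 1674) - 1369) + 2322/1706 = 49/(-1828 - 1369) + 2322*(1/1706) = 49/(-3197) + 1161/853 = 49*(-1/3197) + 1161/853 = -49/3197 + 1161/853 = 3669920/2727041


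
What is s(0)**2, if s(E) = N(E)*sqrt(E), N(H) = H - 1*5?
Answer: 0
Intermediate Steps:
N(H) = -5 + H (N(H) = H - 5 = -5 + H)
s(E) = sqrt(E)*(-5 + E) (s(E) = (-5 + E)*sqrt(E) = sqrt(E)*(-5 + E))
s(0)**2 = (sqrt(0)*(-5 + 0))**2 = (0*(-5))**2 = 0**2 = 0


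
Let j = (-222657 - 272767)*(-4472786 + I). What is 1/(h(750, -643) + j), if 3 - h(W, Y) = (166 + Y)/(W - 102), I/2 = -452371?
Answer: 72/191819263095053 ≈ 3.7535e-13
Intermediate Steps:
I = -904742 (I = 2*(-452371) = -904742)
j = 2664156431872 (j = (-222657 - 272767)*(-4472786 - 904742) = -495424*(-5377528) = 2664156431872)
h(W, Y) = 3 - (166 + Y)/(-102 + W) (h(W, Y) = 3 - (166 + Y)/(W - 102) = 3 - (166 + Y)/(-102 + W))
1/(h(750, -643) + j) = 1/((-472 - 1*(-643) + 3*750)/(-102 + 750) + 2664156431872) = 1/((-472 + 643 + 2250)/648 + 2664156431872) = 1/((1/648)*2421 + 2664156431872) = 1/(269/72 + 2664156431872) = 1/(191819263095053/72) = 72/191819263095053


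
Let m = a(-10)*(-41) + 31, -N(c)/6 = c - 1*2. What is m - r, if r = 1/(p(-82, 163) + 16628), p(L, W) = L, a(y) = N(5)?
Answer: 12723873/16546 ≈ 769.00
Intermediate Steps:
N(c) = 12 - 6*c (N(c) = -6*(c - 1*2) = -6*(c - 2) = -6*(-2 + c) = 12 - 6*c)
a(y) = -18 (a(y) = 12 - 6*5 = 12 - 30 = -18)
m = 769 (m = -18*(-41) + 31 = 738 + 31 = 769)
r = 1/16546 (r = 1/(-82 + 16628) = 1/16546 ≈ 6.0438e-5)
m - r = 769 - 1*1/16546 = 769 - 1/16546 = 12723873/16546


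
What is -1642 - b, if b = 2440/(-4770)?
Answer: -782990/477 ≈ -1641.5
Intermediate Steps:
b = -244/477 (b = 2440*(-1/4770) = -244/477 ≈ -0.51153)
-1642 - b = -1642 - 1*(-244/477) = -1642 + 244/477 = -782990/477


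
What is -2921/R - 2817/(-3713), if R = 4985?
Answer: 3197072/18509305 ≈ 0.17273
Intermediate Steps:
-2921/R - 2817/(-3713) = -2921/4985 - 2817/(-3713) = -2921*1/4985 - 2817*(-1/3713) = -2921/4985 + 2817/3713 = 3197072/18509305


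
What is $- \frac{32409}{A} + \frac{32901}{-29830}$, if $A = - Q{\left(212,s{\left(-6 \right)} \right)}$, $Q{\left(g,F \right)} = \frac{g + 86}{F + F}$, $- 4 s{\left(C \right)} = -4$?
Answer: $\frac{961858221}{4444670} \approx 216.41$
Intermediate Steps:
$s{\left(C \right)} = 1$ ($s{\left(C \right)} = \left(- \frac{1}{4}\right) \left(-4\right) = 1$)
$Q{\left(g,F \right)} = \frac{86 + g}{2 F}$
$A = -149$ ($A = - \frac{86 + 212}{2 \cdot 1} = - \frac{1 \cdot 298}{2} = \left(-1\right) 149 = -149$)
$- \frac{32409}{A} + \frac{32901}{-29830} = - \frac{32409}{-149} + \frac{32901}{-29830} = \left(-32409\right) \left(- \frac{1}{149}\right) + 32901 \left(- \frac{1}{29830}\right) = \frac{32409}{149} - \frac{32901}{29830} = \frac{961858221}{4444670}$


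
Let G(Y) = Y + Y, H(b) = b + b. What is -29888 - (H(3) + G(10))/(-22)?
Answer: -328755/11 ≈ -29887.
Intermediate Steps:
H(b) = 2*b
G(Y) = 2*Y
-29888 - (H(3) + G(10))/(-22) = -29888 - (2*3 + 2*10)/(-22) = -29888 - (6 + 20)*(-1)/22 = -29888 - 26*(-1)/22 = -29888 - 1*(-13/11) = -29888 + 13/11 = -328755/11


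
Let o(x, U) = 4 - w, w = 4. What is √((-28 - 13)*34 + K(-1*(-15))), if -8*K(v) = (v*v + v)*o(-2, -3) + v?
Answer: I*√22334/4 ≈ 37.361*I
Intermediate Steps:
o(x, U) = 0 (o(x, U) = 4 - 1*4 = 4 - 4 = 0)
K(v) = -v/8 (K(v) = -((v*v + v)*0 + v)/8 = -((v² + v)*0 + v)/8 = -((v + v²)*0 + v)/8 = -(0 + v)/8 = -v/8)
√((-28 - 13)*34 + K(-1*(-15))) = √((-28 - 13)*34 - (-1)*(-15)/8) = √(-41*34 - ⅛*15) = √(-1394 - 15/8) = √(-11167/8) = I*√22334/4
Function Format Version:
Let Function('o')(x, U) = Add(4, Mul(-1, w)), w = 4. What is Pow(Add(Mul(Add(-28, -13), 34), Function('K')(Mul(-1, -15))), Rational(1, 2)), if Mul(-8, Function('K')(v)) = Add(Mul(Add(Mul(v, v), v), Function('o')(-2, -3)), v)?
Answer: Mul(Rational(1, 4), I, Pow(22334, Rational(1, 2))) ≈ Mul(37.361, I)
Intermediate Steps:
Function('o')(x, U) = 0 (Function('o')(x, U) = Add(4, Mul(-1, 4)) = Add(4, -4) = 0)
Function('K')(v) = Mul(Rational(-1, 8), v) (Function('K')(v) = Mul(Rational(-1, 8), Add(Mul(Add(Mul(v, v), v), 0), v)) = Mul(Rational(-1, 8), Add(Mul(Add(Pow(v, 2), v), 0), v)) = Mul(Rational(-1, 8), Add(Mul(Add(v, Pow(v, 2)), 0), v)) = Mul(Rational(-1, 8), Add(0, v)) = Mul(Rational(-1, 8), v))
Pow(Add(Mul(Add(-28, -13), 34), Function('K')(Mul(-1, -15))), Rational(1, 2)) = Pow(Add(Mul(Add(-28, -13), 34), Mul(Rational(-1, 8), Mul(-1, -15))), Rational(1, 2)) = Pow(Add(Mul(-41, 34), Mul(Rational(-1, 8), 15)), Rational(1, 2)) = Pow(Add(-1394, Rational(-15, 8)), Rational(1, 2)) = Pow(Rational(-11167, 8), Rational(1, 2)) = Mul(Rational(1, 4), I, Pow(22334, Rational(1, 2)))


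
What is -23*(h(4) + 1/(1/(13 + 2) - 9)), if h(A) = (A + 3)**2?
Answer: -150673/134 ≈ -1124.4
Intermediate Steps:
h(A) = (3 + A)**2
-23*(h(4) + 1/(1/(13 + 2) - 9)) = -23*((3 + 4)**2 + 1/(1/(13 + 2) - 9)) = -23*(7**2 + 1/(1/15 - 9)) = -23*(49 + 1/(1/15 - 9)) = -23*(49 + 1/(-134/15)) = -23*(49 - 15/134) = -23*6551/134 = -150673/134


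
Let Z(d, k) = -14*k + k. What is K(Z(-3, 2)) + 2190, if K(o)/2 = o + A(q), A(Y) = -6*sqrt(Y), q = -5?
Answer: 2138 - 12*I*sqrt(5) ≈ 2138.0 - 26.833*I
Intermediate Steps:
Z(d, k) = -13*k
K(o) = 2*o - 12*I*sqrt(5) (K(o) = 2*(o - 6*I*sqrt(5)) = 2*o - 12*I*sqrt(5))
K(Z(-3, 2)) + 2190 = (2*(-13*2) - 12*I*sqrt(5)) + 2190 = (2*(-26) - 12*I*sqrt(5)) + 2190 = (-52 - 12*I*sqrt(5)) + 2190 = 2138 - 12*I*sqrt(5)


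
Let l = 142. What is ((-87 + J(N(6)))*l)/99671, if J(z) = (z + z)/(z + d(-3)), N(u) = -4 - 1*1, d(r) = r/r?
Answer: -923/7667 ≈ -0.12039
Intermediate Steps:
d(r) = 1
N(u) = -5 (N(u) = -4 - 1 = -5)
J(z) = 2*z/(1 + z) (J(z) = (z + z)/(z + 1) = (2*z)/(1 + z) = 2*z/(1 + z))
((-87 + J(N(6)))*l)/99671 = ((-87 + 2*(-5)/(1 - 5))*142)/99671 = ((-87 + 2*(-5)/(-4))*142)*(1/99671) = ((-87 + 2*(-5)*(-¼))*142)*(1/99671) = ((-87 + 5/2)*142)*(1/99671) = -169/2*142*(1/99671) = -11999*1/99671 = -923/7667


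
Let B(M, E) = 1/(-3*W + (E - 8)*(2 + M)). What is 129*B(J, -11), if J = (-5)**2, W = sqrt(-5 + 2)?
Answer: -2451/9748 + 43*I*sqrt(3)/29244 ≈ -0.25144 + 0.0025468*I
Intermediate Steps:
W = I*sqrt(3) (W = sqrt(-3) = I*sqrt(3) ≈ 1.732*I)
J = 25
B(M, E) = 1/((-8 + E)*(2 + M) - 3*I*sqrt(3)) (B(M, E) = 1/(-3*I*sqrt(3) + (E - 8)*(2 + M)) = 1/(-3*I*sqrt(3) + (-8 + E)*(2 + M)) = 1/((-8 + E)*(2 + M) - 3*I*sqrt(3)))
129*B(J, -11) = 129/(-16 - 8*25 + 2*(-11) - 11*25 - 3*I*sqrt(3)) = 129/(-16 - 200 - 22 - 275 - 3*I*sqrt(3)) = 129/(-513 - 3*I*sqrt(3))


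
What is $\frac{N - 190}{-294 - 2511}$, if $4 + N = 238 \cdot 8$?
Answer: $- \frac{114}{187} \approx -0.60963$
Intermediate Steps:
$N = 1900$ ($N = -4 + 238 \cdot 8 = -4 + 1904 = 1900$)
$\frac{N - 190}{-294 - 2511} = \frac{1900 - 190}{-294 - 2511} = \frac{1710}{-2805} = 1710 \left(- \frac{1}{2805}\right) = - \frac{114}{187}$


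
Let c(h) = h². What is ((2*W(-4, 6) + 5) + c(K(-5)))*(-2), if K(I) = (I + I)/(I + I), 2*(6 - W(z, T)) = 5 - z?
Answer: -18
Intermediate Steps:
W(z, T) = 7/2 + z/2 (W(z, T) = 6 - (5 - z)/2 = 6 + (-5/2 + z/2) = 7/2 + z/2)
K(I) = 1 (K(I) = (2*I)/((2*I)) = (2*I)*(1/(2*I)) = 1)
((2*W(-4, 6) + 5) + c(K(-5)))*(-2) = ((2*(7/2 + (½)*(-4)) + 5) + 1²)*(-2) = ((2*(7/2 - 2) + 5) + 1)*(-2) = ((2*(3/2) + 5) + 1)*(-2) = ((3 + 5) + 1)*(-2) = (8 + 1)*(-2) = 9*(-2) = -18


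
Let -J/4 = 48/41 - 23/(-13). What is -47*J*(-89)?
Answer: -26219044/533 ≈ -49191.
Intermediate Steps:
J = -6268/533 (J = -4*(48/41 - 23/(-13)) = -4*(48*(1/41) - 23*(-1/13)) = -4*(48/41 + 23/13) = -4*1567/533 = -6268/533 ≈ -11.760)
-47*J*(-89) = -47*(-6268/533)*(-89) = (294596/533)*(-89) = -26219044/533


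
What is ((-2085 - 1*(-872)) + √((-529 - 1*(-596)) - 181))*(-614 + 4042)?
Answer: -4158164 + 3428*I*√114 ≈ -4.1582e+6 + 36601.0*I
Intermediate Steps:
((-2085 - 1*(-872)) + √((-529 - 1*(-596)) - 181))*(-614 + 4042) = ((-2085 + 872) + √((-529 + 596) - 181))*3428 = (-1213 + √(67 - 181))*3428 = (-1213 + √(-114))*3428 = (-1213 + I*√114)*3428 = -4158164 + 3428*I*√114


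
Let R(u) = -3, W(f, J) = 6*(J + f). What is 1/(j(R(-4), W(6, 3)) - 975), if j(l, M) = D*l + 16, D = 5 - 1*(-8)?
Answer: -1/998 ≈ -0.0010020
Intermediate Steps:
D = 13 (D = 5 + 8 = 13)
W(f, J) = 6*J + 6*f
j(l, M) = 16 + 13*l (j(l, M) = 13*l + 16 = 16 + 13*l)
1/(j(R(-4), W(6, 3)) - 975) = 1/((16 + 13*(-3)) - 975) = 1/((16 - 39) - 975) = 1/(-23 - 975) = 1/(-998) = -1/998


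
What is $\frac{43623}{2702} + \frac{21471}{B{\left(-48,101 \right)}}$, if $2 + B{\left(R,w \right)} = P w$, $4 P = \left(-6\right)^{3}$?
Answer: $\frac{89996223}{7371056} \approx 12.209$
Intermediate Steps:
$P = -54$ ($P = \frac{\left(-6\right)^{3}}{4} = \frac{1}{4} \left(-216\right) = -54$)
$B{\left(R,w \right)} = -2 - 54 w$
$\frac{43623}{2702} + \frac{21471}{B{\left(-48,101 \right)}} = \frac{43623}{2702} + \frac{21471}{-2 - 5454} = 43623 \cdot \frac{1}{2702} + \frac{21471}{-2 - 5454} = \frac{43623}{2702} + \frac{21471}{-5456} = \frac{43623}{2702} + 21471 \left(- \frac{1}{5456}\right) = \frac{43623}{2702} - \frac{21471}{5456} = \frac{89996223}{7371056}$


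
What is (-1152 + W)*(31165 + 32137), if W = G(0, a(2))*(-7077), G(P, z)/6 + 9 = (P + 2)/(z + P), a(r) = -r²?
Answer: 25462406574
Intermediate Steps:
G(P, z) = -54 + 6*(2 + P)/(P + z) (G(P, z) = -54 + 6*((P + 2)/(z + P)) = -54 + 6*((2 + P)/(P + z)) = -54 + 6*(2 + P)/(P + z))
W = 403389 (W = (6*(2 - (-9)*2² - 8*0)/(0 - 1*2²))*(-7077) = (6*(2 - (-9)*4 + 0)/(0 - 1*4))*(-7077) = (6*(2 - 9*(-4) + 0)/(0 - 4))*(-7077) = (6*(2 + 36 + 0)/(-4))*(-7077) = (6*(-¼)*38)*(-7077) = -57*(-7077) = 403389)
(-1152 + W)*(31165 + 32137) = (-1152 + 403389)*(31165 + 32137) = 402237*63302 = 25462406574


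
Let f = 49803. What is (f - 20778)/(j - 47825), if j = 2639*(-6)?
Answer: -29025/63659 ≈ -0.45595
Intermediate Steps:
j = -15834
(f - 20778)/(j - 47825) = (49803 - 20778)/(-15834 - 47825) = 29025/(-63659) = 29025*(-1/63659) = -29025/63659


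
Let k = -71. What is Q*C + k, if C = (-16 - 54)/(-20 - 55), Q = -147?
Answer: -1041/5 ≈ -208.20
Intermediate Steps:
C = 14/15 (C = -70/(-75) = -70*(-1/75) = 14/15 ≈ 0.93333)
Q*C + k = -147*14/15 - 71 = -686/5 - 71 = -1041/5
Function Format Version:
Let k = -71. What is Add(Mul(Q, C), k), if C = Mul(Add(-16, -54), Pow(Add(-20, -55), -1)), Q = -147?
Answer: Rational(-1041, 5) ≈ -208.20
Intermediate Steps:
C = Rational(14, 15) (C = Mul(-70, Pow(-75, -1)) = Mul(-70, Rational(-1, 75)) = Rational(14, 15) ≈ 0.93333)
Add(Mul(Q, C), k) = Add(Mul(-147, Rational(14, 15)), -71) = Add(Rational(-686, 5), -71) = Rational(-1041, 5)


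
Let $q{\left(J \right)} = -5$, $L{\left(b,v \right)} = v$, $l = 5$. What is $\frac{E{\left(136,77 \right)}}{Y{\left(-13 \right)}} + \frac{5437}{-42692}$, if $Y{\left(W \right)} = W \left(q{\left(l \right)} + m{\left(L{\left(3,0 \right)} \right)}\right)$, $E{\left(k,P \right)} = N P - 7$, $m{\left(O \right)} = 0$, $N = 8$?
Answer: $\frac{1972771}{213460} \approx 9.2419$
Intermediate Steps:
$E{\left(k,P \right)} = -7 + 8 P$ ($E{\left(k,P \right)} = 8 P - 7 = -7 + 8 P$)
$Y{\left(W \right)} = - 5 W$ ($Y{\left(W \right)} = W \left(-5 + 0\right) = W \left(-5\right) = - 5 W$)
$\frac{E{\left(136,77 \right)}}{Y{\left(-13 \right)}} + \frac{5437}{-42692} = \frac{-7 + 8 \cdot 77}{\left(-5\right) \left(-13\right)} + \frac{5437}{-42692} = \frac{-7 + 616}{65} + 5437 \left(- \frac{1}{42692}\right) = 609 \cdot \frac{1}{65} - \frac{5437}{42692} = \frac{609}{65} - \frac{5437}{42692} = \frac{1972771}{213460}$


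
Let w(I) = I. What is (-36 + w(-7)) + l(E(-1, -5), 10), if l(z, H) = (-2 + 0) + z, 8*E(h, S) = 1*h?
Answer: -361/8 ≈ -45.125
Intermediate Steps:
E(h, S) = h/8 (E(h, S) = (1*h)/8 = h/8)
l(z, H) = -2 + z
(-36 + w(-7)) + l(E(-1, -5), 10) = (-36 - 7) + (-2 + (⅛)*(-1)) = -43 + (-2 - ⅛) = -43 - 17/8 = -361/8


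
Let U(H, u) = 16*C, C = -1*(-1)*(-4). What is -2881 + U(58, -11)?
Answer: -2945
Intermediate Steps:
C = -4 (C = 1*(-4) = -4)
U(H, u) = -64 (U(H, u) = 16*(-4) = -64)
-2881 + U(58, -11) = -2881 - 64 = -2945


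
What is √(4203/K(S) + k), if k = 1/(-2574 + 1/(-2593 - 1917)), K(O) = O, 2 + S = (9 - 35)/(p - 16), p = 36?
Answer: 2*I*√5192077965406271005/127696151 ≈ 35.688*I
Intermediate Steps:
S = -33/10 (S = -2 + (9 - 35)/(36 - 16) = -2 - 26/20 = -2 - 26*1/20 = -2 - 13/10 = -33/10 ≈ -3.3000)
k = -4510/11608741 (k = 1/(-2574 + 1/(-4510)) = 1/(-2574 - 1/4510) = 1/(-11608741/4510) = -4510/11608741 ≈ -0.00038850)
√(4203/K(S) + k) = √(4203/(-33/10) - 4510/11608741) = √(4203*(-10/33) - 4510/11608741) = √(-14010/11 - 4510/11608741) = √(-162638511020/127696151) = 2*I*√5192077965406271005/127696151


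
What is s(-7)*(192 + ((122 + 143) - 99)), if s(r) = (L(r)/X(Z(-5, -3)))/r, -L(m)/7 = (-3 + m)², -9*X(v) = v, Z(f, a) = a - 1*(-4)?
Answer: -322200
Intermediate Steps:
Z(f, a) = 4 + a (Z(f, a) = a + 4 = 4 + a)
X(v) = -v/9
L(m) = -7*(-3 + m)²
s(r) = 63*(-3 + r)²/r (s(r) = ((-7*(-3 + r)²)/((-(4 - 3)/9)))/r = ((-7*(-3 + r)²)/((-⅑*1)))/r = ((-7*(-3 + r)²)/(-⅑))/r = (-7*(-3 + r)²*(-9))/r = (63*(-3 + r)²)/r = 63*(-3 + r)²/r)
s(-7)*(192 + ((122 + 143) - 99)) = (63*(-3 - 7)²/(-7))*(192 + ((122 + 143) - 99)) = (63*(-⅐)*(-10)²)*(192 + (265 - 99)) = (63*(-⅐)*100)*(192 + 166) = -900*358 = -322200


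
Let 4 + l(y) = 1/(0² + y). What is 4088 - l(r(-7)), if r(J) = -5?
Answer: 20461/5 ≈ 4092.2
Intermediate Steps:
l(y) = -4 + 1/y (l(y) = -4 + 1/(0² + y) = -4 + 1/(0 + y) = -4 + 1/y)
4088 - l(r(-7)) = 4088 - (-4 + 1/(-5)) = 4088 - (-4 - ⅕) = 4088 - 1*(-21/5) = 4088 + 21/5 = 20461/5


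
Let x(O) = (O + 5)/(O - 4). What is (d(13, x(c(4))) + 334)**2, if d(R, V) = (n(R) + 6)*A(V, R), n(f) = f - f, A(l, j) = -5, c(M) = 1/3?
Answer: 92416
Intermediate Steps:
c(M) = 1/3
n(f) = 0
x(O) = (5 + O)/(-4 + O)
d(R, V) = -30 (d(R, V) = (0 + 6)*(-5) = 6*(-5) = -30)
(d(13, x(c(4))) + 334)**2 = (-30 + 334)**2 = 304**2 = 92416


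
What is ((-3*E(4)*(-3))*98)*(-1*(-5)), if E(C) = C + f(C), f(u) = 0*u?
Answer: 17640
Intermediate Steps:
f(u) = 0
E(C) = C (E(C) = C + 0 = C)
((-3*E(4)*(-3))*98)*(-1*(-5)) = ((-3*4*(-3))*98)*(-1*(-5)) = (-12*(-3)*98)*5 = (36*98)*5 = 3528*5 = 17640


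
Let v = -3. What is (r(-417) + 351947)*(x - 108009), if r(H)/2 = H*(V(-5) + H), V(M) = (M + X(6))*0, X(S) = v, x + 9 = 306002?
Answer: 138534354400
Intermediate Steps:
x = 305993 (x = -9 + 306002 = 305993)
X(S) = -3
V(M) = 0 (V(M) = (M - 3)*0 = (-3 + M)*0 = 0)
r(H) = 2*H² (r(H) = 2*(H*(0 + H)) = 2*(H*H) = 2*H²)
(r(-417) + 351947)*(x - 108009) = (2*(-417)² + 351947)*(305993 - 108009) = (2*173889 + 351947)*197984 = (347778 + 351947)*197984 = 699725*197984 = 138534354400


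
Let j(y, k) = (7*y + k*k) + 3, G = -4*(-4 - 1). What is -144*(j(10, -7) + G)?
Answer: -20448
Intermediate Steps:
G = 20 (G = -4*(-5) = 20)
j(y, k) = 3 + k² + 7*y (j(y, k) = (7*y + k²) + 3 = (k² + 7*y) + 3 = 3 + k² + 7*y)
-144*(j(10, -7) + G) = -144*((3 + (-7)² + 7*10) + 20) = -144*((3 + 49 + 70) + 20) = -144*(122 + 20) = -144*142 = -20448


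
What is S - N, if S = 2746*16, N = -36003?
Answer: 79939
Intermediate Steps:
S = 43936
S - N = 43936 - 1*(-36003) = 43936 + 36003 = 79939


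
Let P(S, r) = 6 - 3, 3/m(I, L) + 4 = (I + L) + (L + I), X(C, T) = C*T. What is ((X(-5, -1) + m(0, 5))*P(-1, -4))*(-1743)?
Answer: -57519/2 ≈ -28760.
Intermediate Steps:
m(I, L) = 3/(-4 + 2*I + 2*L) (m(I, L) = 3/(-4 + ((I + L) + (L + I))) = 3/(-4 + ((I + L) + (I + L))) = 3/(-4 + (2*I + 2*L)) = 3/(-4 + 2*I + 2*L))
P(S, r) = 3
((X(-5, -1) + m(0, 5))*P(-1, -4))*(-1743) = ((-5*(-1) + 3/(2*(-2 + 0 + 5)))*3)*(-1743) = ((5 + (3/2)/3)*3)*(-1743) = ((5 + (3/2)*(⅓))*3)*(-1743) = ((5 + ½)*3)*(-1743) = ((11/2)*3)*(-1743) = (33/2)*(-1743) = -57519/2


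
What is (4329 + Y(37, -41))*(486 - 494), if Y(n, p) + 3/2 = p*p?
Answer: -48068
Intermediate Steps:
Y(n, p) = -3/2 + p² (Y(n, p) = -3/2 + p*p = -3/2 + p²)
(4329 + Y(37, -41))*(486 - 494) = (4329 + (-3/2 + (-41)²))*(486 - 494) = (4329 + (-3/2 + 1681))*(-8) = (4329 + 3359/2)*(-8) = (12017/2)*(-8) = -48068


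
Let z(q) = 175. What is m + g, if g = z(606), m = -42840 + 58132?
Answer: 15467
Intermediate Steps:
m = 15292
g = 175
m + g = 15292 + 175 = 15467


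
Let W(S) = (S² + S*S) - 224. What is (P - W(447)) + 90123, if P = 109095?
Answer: -200176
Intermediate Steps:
W(S) = -224 + 2*S² (W(S) = (S² + S²) - 224 = 2*S² - 224 = -224 + 2*S²)
(P - W(447)) + 90123 = (109095 - (-224 + 2*447²)) + 90123 = (109095 - (-224 + 2*199809)) + 90123 = (109095 - (-224 + 399618)) + 90123 = (109095 - 1*399394) + 90123 = (109095 - 399394) + 90123 = -290299 + 90123 = -200176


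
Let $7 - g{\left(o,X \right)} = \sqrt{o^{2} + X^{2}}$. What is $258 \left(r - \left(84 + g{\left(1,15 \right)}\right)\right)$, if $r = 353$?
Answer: $67596 + 258 \sqrt{226} \approx 71475.0$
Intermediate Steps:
$g{\left(o,X \right)} = 7 - \sqrt{X^{2} + o^{2}}$ ($g{\left(o,X \right)} = 7 - \sqrt{o^{2} + X^{2}} = 7 - \sqrt{X^{2} + o^{2}}$)
$258 \left(r - \left(84 + g{\left(1,15 \right)}\right)\right) = 258 \left(353 - \left(91 - \sqrt{15^{2} + 1^{2}}\right)\right) = 258 \left(353 - \left(91 - \sqrt{225 + 1}\right)\right) = 258 \left(353 - \left(91 - \sqrt{226}\right)\right) = 258 \left(262 + \sqrt{226}\right) = 67596 + 258 \sqrt{226}$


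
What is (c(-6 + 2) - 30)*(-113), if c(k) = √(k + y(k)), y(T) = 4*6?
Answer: 3390 - 226*√5 ≈ 2884.6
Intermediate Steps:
y(T) = 24
c(k) = √(24 + k) (c(k) = √(k + 24) = √(24 + k))
(c(-6 + 2) - 30)*(-113) = (√(24 + (-6 + 2)) - 30)*(-113) = (√(24 - 4) - 30)*(-113) = (√20 - 30)*(-113) = (2*√5 - 30)*(-113) = (-30 + 2*√5)*(-113) = 3390 - 226*√5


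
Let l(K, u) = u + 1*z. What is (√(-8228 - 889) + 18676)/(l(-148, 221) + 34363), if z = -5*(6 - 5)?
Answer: 18676/34579 + 3*I*√1013/34579 ≈ 0.5401 + 0.0027613*I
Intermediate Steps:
z = -5 (z = -5*1 = -5)
l(K, u) = -5 + u (l(K, u) = u + 1*(-5) = u - 5 = -5 + u)
(√(-8228 - 889) + 18676)/(l(-148, 221) + 34363) = (√(-8228 - 889) + 18676)/((-5 + 221) + 34363) = (√(-9117) + 18676)/(216 + 34363) = (3*I*√1013 + 18676)/34579 = (18676 + 3*I*√1013)*(1/34579) = 18676/34579 + 3*I*√1013/34579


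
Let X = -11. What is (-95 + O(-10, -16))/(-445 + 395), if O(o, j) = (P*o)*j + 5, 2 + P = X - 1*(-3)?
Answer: 169/5 ≈ 33.800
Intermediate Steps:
P = -10 (P = -2 + (-11 - 1*(-3)) = -2 + (-11 + 3) = -2 - 8 = -10)
O(o, j) = 5 - 10*j*o (O(o, j) = (-10*o)*j + 5 = -10*j*o + 5 = 5 - 10*j*o)
(-95 + O(-10, -16))/(-445 + 395) = (-95 + (5 - 10*(-16)*(-10)))/(-445 + 395) = (-95 + (5 - 1600))/(-50) = (-95 - 1595)*(-1/50) = -1690*(-1/50) = 169/5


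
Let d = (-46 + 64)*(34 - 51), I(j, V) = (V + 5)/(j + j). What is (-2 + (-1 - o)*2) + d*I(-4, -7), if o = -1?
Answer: -157/2 ≈ -78.500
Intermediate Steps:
I(j, V) = (5 + V)/(2*j) (I(j, V) = (5 + V)/((2*j)) = (5 + V)*(1/(2*j)) = (5 + V)/(2*j))
d = -306 (d = 18*(-17) = -306)
(-2 + (-1 - o)*2) + d*I(-4, -7) = (-2 + (-1 - 1*(-1))*2) - 153*(5 - 7)/(-4) = (-2 + (-1 + 1)*2) - 153*(-1)*(-2)/4 = (-2 + 0*2) - 306*¼ = (-2 + 0) - 153/2 = -2 - 153/2 = -157/2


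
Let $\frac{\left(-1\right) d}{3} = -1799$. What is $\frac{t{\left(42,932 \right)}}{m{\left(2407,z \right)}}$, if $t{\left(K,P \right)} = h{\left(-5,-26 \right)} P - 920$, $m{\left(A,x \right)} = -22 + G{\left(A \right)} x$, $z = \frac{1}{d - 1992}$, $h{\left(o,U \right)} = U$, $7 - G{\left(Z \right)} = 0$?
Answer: $\frac{85642560}{74903} \approx 1143.4$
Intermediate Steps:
$d = 5397$ ($d = \left(-3\right) \left(-1799\right) = 5397$)
$G{\left(Z \right)} = 7$ ($G{\left(Z \right)} = 7 - 0 = 7 + 0 = 7$)
$z = \frac{1}{3405}$ ($z = \frac{1}{5397 - 1992} = \frac{1}{3405} \approx 0.00029369$)
$m{\left(A,x \right)} = -22 + 7 x$
$t{\left(K,P \right)} = -920 - 26 P$ ($t{\left(K,P \right)} = - 26 P - 920 = -920 - 26 P$)
$\frac{t{\left(42,932 \right)}}{m{\left(2407,z \right)}} = \frac{-920 - 24232}{-22 + 7 \cdot \frac{1}{3405}} = \frac{-920 - 24232}{-22 + \frac{7}{3405}} = - \frac{25152}{- \frac{74903}{3405}} = \left(-25152\right) \left(- \frac{3405}{74903}\right) = \frac{85642560}{74903}$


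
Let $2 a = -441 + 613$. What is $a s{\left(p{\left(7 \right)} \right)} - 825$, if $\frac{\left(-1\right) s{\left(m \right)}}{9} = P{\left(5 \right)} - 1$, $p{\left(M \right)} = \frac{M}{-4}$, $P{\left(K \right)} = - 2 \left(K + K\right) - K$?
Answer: $19299$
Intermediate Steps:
$P{\left(K \right)} = - 5 K$ ($P{\left(K \right)} = - 2 \cdot 2 K - K = - 4 K - K = - 5 K$)
$p{\left(M \right)} = - \frac{M}{4}$ ($p{\left(M \right)} = M \left(- \frac{1}{4}\right) = - \frac{M}{4}$)
$s{\left(m \right)} = 234$ ($s{\left(m \right)} = - 9 \left(\left(-5\right) 5 - 1\right) = - 9 \left(-25 - 1\right) = \left(-9\right) \left(-26\right) = 234$)
$a = 86$ ($a = \frac{-441 + 613}{2} = \frac{1}{2} \cdot 172 = 86$)
$a s{\left(p{\left(7 \right)} \right)} - 825 = 86 \cdot 234 - 825 = 20124 - 825 = 19299$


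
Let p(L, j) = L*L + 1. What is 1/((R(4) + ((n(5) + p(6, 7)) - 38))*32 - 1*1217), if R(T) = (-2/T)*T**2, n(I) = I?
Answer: -1/1345 ≈ -0.00074349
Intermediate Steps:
R(T) = -2*T
p(L, j) = 1 + L**2 (p(L, j) = L**2 + 1 = 1 + L**2)
1/((R(4) + ((n(5) + p(6, 7)) - 38))*32 - 1*1217) = 1/((-2*4 + ((5 + (1 + 6**2)) - 38))*32 - 1*1217) = 1/((-8 + ((5 + (1 + 36)) - 38))*32 - 1217) = 1/((-8 + ((5 + 37) - 38))*32 - 1217) = 1/((-8 + (42 - 38))*32 - 1217) = 1/((-8 + 4)*32 - 1217) = 1/(-4*32 - 1217) = 1/(-128 - 1217) = 1/(-1345) = -1/1345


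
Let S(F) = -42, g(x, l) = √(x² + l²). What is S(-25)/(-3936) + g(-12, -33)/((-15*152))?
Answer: 7/656 - √137/760 ≈ -0.0047302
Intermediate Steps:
g(x, l) = √(l² + x²)
S(-25)/(-3936) + g(-12, -33)/((-15*152)) = -42/(-3936) + √((-33)² + (-12)²)/((-15*152)) = -42*(-1/3936) + √(1089 + 144)/(-2280) = 7/656 + √1233*(-1/2280) = 7/656 + (3*√137)*(-1/2280) = 7/656 - √137/760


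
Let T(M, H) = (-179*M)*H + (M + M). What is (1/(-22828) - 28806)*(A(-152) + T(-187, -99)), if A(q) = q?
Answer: 2179463411795257/22828 ≈ 9.5473e+10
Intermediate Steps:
T(M, H) = 2*M - 179*H*M (T(M, H) = -179*H*M + 2*M = 2*M - 179*H*M)
(1/(-22828) - 28806)*(A(-152) + T(-187, -99)) = (1/(-22828) - 28806)*(-152 - 187*(2 - 179*(-99))) = (-1/22828 - 28806)*(-152 - 187*(2 + 17721)) = -657583369*(-152 - 187*17723)/22828 = -657583369*(-152 - 3314201)/22828 = -657583369/22828*(-3314353) = 2179463411795257/22828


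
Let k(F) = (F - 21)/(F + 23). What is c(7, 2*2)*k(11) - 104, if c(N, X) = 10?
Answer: -1818/17 ≈ -106.94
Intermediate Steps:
k(F) = (-21 + F)/(23 + F)
c(7, 2*2)*k(11) - 104 = 10*((-21 + 11)/(23 + 11)) - 104 = 10*(-10/34) - 104 = 10*((1/34)*(-10)) - 104 = 10*(-5/17) - 104 = -50/17 - 104 = -1818/17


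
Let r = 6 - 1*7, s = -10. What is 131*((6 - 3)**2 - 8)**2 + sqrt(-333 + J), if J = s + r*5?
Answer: 131 + 2*I*sqrt(87) ≈ 131.0 + 18.655*I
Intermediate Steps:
r = -1 (r = 6 - 7 = -1)
J = -15 (J = -10 - 1*5 = -10 - 5 = -15)
131*((6 - 3)**2 - 8)**2 + sqrt(-333 + J) = 131*((6 - 3)**2 - 8)**2 + sqrt(-333 - 15) = 131*(3**2 - 8)**2 + sqrt(-348) = 131*(9 - 8)**2 + 2*I*sqrt(87) = 131*1**2 + 2*I*sqrt(87) = 131*1 + 2*I*sqrt(87) = 131 + 2*I*sqrt(87)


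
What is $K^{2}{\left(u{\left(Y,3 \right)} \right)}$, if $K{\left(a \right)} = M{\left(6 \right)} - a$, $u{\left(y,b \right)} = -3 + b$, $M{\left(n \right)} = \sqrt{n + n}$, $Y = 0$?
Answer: $12$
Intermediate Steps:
$M{\left(n \right)} = \sqrt{2} \sqrt{n}$ ($M{\left(n \right)} = \sqrt{2 n} = \sqrt{2} \sqrt{n}$)
$K{\left(a \right)} = - a + 2 \sqrt{3}$ ($K{\left(a \right)} = \sqrt{2} \sqrt{6} - a = 2 \sqrt{3} - a = - a + 2 \sqrt{3}$)
$K^{2}{\left(u{\left(Y,3 \right)} \right)} = \left(- (-3 + 3) + 2 \sqrt{3}\right)^{2} = \left(\left(-1\right) 0 + 2 \sqrt{3}\right)^{2} = \left(0 + 2 \sqrt{3}\right)^{2} = \left(2 \sqrt{3}\right)^{2} = 12$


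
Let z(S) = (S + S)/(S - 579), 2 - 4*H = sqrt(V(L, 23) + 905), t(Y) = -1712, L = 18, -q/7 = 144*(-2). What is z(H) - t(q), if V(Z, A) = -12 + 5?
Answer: 1527586654/892283 + 772*sqrt(898)/892283 ≈ 1712.0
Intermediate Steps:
q = 2016 (q = -1008*(-2) = -7*(-288) = 2016)
V(Z, A) = -7
H = 1/2 - sqrt(898)/4 (H = 1/2 - sqrt(-7 + 905)/4 = 1/2 - sqrt(898)/4 ≈ -6.9917)
z(S) = 2*S/(-579 + S) (z(S) = (2*S)/(-579 + S) = 2*S/(-579 + S))
z(H) - t(q) = 2*(1/2 - sqrt(898)/4)/(-579 + (1/2 - sqrt(898)/4)) - 1*(-1712) = 2*(1/2 - sqrt(898)/4)/(-1157/2 - sqrt(898)/4) + 1712 = 1712 + 2*(1/2 - sqrt(898)/4)/(-1157/2 - sqrt(898)/4)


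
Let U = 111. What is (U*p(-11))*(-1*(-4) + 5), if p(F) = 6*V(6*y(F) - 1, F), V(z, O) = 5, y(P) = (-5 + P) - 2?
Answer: 29970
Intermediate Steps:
y(P) = -7 + P
p(F) = 30 (p(F) = 6*5 = 30)
(U*p(-11))*(-1*(-4) + 5) = (111*30)*(-1*(-4) + 5) = 3330*(4 + 5) = 3330*9 = 29970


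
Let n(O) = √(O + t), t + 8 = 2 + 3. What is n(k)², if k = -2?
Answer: -5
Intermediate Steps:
t = -3 (t = -8 + (2 + 3) = -8 + 5 = -3)
n(O) = √(-3 + O) (n(O) = √(O - 3) = √(-3 + O))
n(k)² = (√(-3 - 2))² = (√(-5))² = (I*√5)² = -5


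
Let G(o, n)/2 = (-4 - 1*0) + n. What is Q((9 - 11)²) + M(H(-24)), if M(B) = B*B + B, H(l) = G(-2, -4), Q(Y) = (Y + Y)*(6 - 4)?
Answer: 256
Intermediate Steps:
Q(Y) = 4*Y (Q(Y) = (2*Y)*2 = 4*Y)
G(o, n) = -8 + 2*n (G(o, n) = 2*((-4 - 1*0) + n) = 2*((-4 + 0) + n) = 2*(-4 + n) = -8 + 2*n)
H(l) = -16 (H(l) = -8 + 2*(-4) = -8 - 8 = -16)
M(B) = B + B² (M(B) = B² + B = B + B²)
Q((9 - 11)²) + M(H(-24)) = 4*(9 - 11)² - 16*(1 - 16) = 4*(-2)² - 16*(-15) = 4*4 + 240 = 16 + 240 = 256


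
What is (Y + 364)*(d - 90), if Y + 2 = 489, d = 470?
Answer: 323380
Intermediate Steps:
Y = 487 (Y = -2 + 489 = 487)
(Y + 364)*(d - 90) = (487 + 364)*(470 - 90) = 851*380 = 323380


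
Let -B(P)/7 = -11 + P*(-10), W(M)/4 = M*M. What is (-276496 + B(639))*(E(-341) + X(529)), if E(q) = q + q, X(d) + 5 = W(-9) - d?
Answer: 206666588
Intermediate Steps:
W(M) = 4*M² (W(M) = 4*(M*M) = 4*M²)
X(d) = 319 - d (X(d) = -5 + (4*(-9)² - d) = -5 + (4*81 - d) = -5 + (324 - d) = 319 - d)
E(q) = 2*q
B(P) = 77 + 70*P (B(P) = -7*(-11 + P*(-10)) = -7*(-11 - 10*P) = 77 + 70*P)
(-276496 + B(639))*(E(-341) + X(529)) = (-276496 + (77 + 70*639))*(2*(-341) + (319 - 1*529)) = (-276496 + (77 + 44730))*(-682 + (319 - 529)) = (-276496 + 44807)*(-682 - 210) = -231689*(-892) = 206666588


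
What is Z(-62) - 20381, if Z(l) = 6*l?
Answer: -20753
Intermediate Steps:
Z(-62) - 20381 = 6*(-62) - 20381 = -372 - 20381 = -20753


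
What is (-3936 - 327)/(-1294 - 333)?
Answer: 4263/1627 ≈ 2.6202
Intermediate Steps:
(-3936 - 327)/(-1294 - 333) = -4263/(-1627) = -4263*(-1/1627) = 4263/1627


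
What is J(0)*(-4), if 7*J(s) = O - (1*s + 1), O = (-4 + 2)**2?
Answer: -12/7 ≈ -1.7143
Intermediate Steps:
O = 4 (O = (-2)**2 = 4)
J(s) = 3/7 - s/7 (J(s) = (4 - (1*s + 1))/7 = (4 - (s + 1))/7 = (4 - (1 + s))/7 = (4 + (-1 - s))/7 = (3 - s)/7 = 3/7 - s/7)
J(0)*(-4) = (3/7 - 1/7*0)*(-4) = (3/7 + 0)*(-4) = (3/7)*(-4) = -12/7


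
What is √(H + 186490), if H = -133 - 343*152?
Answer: √134221 ≈ 366.36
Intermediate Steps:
H = -52269 (H = -133 - 52136 = -52269)
√(H + 186490) = √(-52269 + 186490) = √134221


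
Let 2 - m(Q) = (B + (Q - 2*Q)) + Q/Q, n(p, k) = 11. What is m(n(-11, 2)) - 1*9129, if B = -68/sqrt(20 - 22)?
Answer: -9117 - 34*I*sqrt(2) ≈ -9117.0 - 48.083*I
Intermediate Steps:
B = 34*I*sqrt(2) (B = -68*(-I*sqrt(2)/2) = -(-34)*I*sqrt(2) = 34*I*sqrt(2) ≈ 48.083*I)
m(Q) = 1 + Q - 34*I*sqrt(2) (m(Q) = 2 - ((34*I*sqrt(2) + (Q - 2*Q)) + Q/Q) = 2 - ((34*I*sqrt(2) - Q) + 1) = 2 - ((-Q + 34*I*sqrt(2)) + 1) = 2 - (1 - Q + 34*I*sqrt(2)) = 2 + (-1 + Q - 34*I*sqrt(2)) = 1 + Q - 34*I*sqrt(2))
m(n(-11, 2)) - 1*9129 = (1 + 11 - 34*I*sqrt(2)) - 1*9129 = (12 - 34*I*sqrt(2)) - 9129 = -9117 - 34*I*sqrt(2)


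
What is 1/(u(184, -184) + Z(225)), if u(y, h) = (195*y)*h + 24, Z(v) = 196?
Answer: -1/6601700 ≈ -1.5148e-7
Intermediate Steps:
u(y, h) = 24 + 195*h*y (u(y, h) = 195*h*y + 24 = 24 + 195*h*y)
1/(u(184, -184) + Z(225)) = 1/((24 + 195*(-184)*184) + 196) = 1/((24 - 6601920) + 196) = 1/(-6601896 + 196) = 1/(-6601700) = -1/6601700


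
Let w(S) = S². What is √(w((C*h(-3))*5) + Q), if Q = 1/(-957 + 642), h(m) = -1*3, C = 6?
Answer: √89302465/105 ≈ 90.000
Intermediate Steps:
h(m) = -3
Q = -1/315 (Q = 1/(-315) = -1/315 ≈ -0.0031746)
√(w((C*h(-3))*5) + Q) = √(((6*(-3))*5)² - 1/315) = √((-18*5)² - 1/315) = √((-90)² - 1/315) = √(8100 - 1/315) = √(2551499/315) = √89302465/105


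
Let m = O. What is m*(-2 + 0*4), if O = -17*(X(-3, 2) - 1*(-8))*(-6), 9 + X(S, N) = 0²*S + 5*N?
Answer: -1836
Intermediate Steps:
X(S, N) = -9 + 5*N (X(S, N) = -9 + (0²*S + 5*N) = -9 + (0*S + 5*N) = -9 + (0 + 5*N) = -9 + 5*N)
O = 918 (O = -17*((-9 + 5*2) - 1*(-8))*(-6) = -17*((-9 + 10) + 8)*(-6) = -17*(1 + 8)*(-6) = -17*9*(-6) = -153*(-6) = 918)
m = 918
m*(-2 + 0*4) = 918*(-2 + 0*4) = 918*(-2 + 0) = 918*(-2) = -1836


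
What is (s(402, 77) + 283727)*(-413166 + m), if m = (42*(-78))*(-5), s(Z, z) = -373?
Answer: -112430900244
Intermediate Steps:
m = 16380 (m = -3276*(-5) = 16380)
(s(402, 77) + 283727)*(-413166 + m) = (-373 + 283727)*(-413166 + 16380) = 283354*(-396786) = -112430900244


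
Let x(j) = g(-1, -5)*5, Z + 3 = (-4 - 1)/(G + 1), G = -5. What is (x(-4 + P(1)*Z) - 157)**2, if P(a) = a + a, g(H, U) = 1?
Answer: 23104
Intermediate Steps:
P(a) = 2*a
Z = -7/4 (Z = -3 + (-4 - 1)/(-5 + 1) = -3 - 5/(-4) = -3 - 5*(-1/4) = -3 + 5/4 = -7/4 ≈ -1.7500)
x(j) = 5 (x(j) = 1*5 = 5)
(x(-4 + P(1)*Z) - 157)**2 = (5 - 157)**2 = (-152)**2 = 23104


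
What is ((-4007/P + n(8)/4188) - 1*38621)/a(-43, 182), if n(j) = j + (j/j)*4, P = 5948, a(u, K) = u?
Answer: 1864485409/2075852 ≈ 898.18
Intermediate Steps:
n(j) = 4 + j (n(j) = j + 1*4 = j + 4 = 4 + j)
((-4007/P + n(8)/4188) - 1*38621)/a(-43, 182) = ((-4007/5948 + (4 + 8)/4188) - 1*38621)/(-43) = ((-4007*1/5948 + 12*(1/4188)) - 38621)*(-1/43) = ((-4007/5948 + 1/349) - 38621)*(-1/43) = (-1392495/2075852 - 38621)*(-1/43) = -80172872587/2075852*(-1/43) = 1864485409/2075852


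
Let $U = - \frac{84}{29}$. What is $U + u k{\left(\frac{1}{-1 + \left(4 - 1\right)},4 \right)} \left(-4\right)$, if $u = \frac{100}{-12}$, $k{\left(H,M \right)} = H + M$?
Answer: $\frac{4266}{29} \approx 147.1$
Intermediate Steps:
$U = - \frac{84}{29}$ ($U = \left(-84\right) \frac{1}{29} = - \frac{84}{29} \approx -2.8966$)
$u = - \frac{25}{3}$ ($u = 100 \left(- \frac{1}{12}\right) = - \frac{25}{3} \approx -8.3333$)
$U + u k{\left(\frac{1}{-1 + \left(4 - 1\right)},4 \right)} \left(-4\right) = - \frac{84}{29} - \frac{25 \left(\frac{1}{-1 + \left(4 - 1\right)} + 4\right) \left(-4\right)}{3} = - \frac{84}{29} - \frac{25 \left(\frac{1}{-1 + 3} + 4\right) \left(-4\right)}{3} = - \frac{84}{29} - \frac{25 \left(\frac{1}{2} + 4\right) \left(-4\right)}{3} = - \frac{84}{29} - \frac{25 \cdot \frac{9}{2} \left(-4\right)}{3} = - \frac{84}{29} - -150 = - \frac{84}{29} + 150 = \frac{4266}{29}$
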